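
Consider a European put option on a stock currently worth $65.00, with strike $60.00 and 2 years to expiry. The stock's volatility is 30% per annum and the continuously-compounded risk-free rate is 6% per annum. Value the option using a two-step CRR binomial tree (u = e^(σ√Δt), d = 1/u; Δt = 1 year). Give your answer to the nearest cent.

CRR parameters: u = e^(σ√Δt) = e^(0.3·√1) = 1.3499, d = 1/u = 0.7408
Per-period rate: rΔt = 0.06·1 = 0.06, so R = e^0.06 = 1.0618
Risk-neutral probability p = (e^0.06 − 0.7408)/(1.3499 − 0.7408) = 0.3210/0.6090 = 0.5271
Terminal stock prices: S_uu = 118.4, S_ud = 65, S_dd = 35.67
Terminal payoffs (K − S): max(-58.44, 0) = 0, max(-5, 0) = 0, max(24.33, 0) = 24.33
Node u (S = 87.74): V_u = e^(−0.06)·[0.5271·0.0000 + 0.4729·0.0000] = 0.0000
Node d (S = 48.15): V_d = e^(−0.06)·[0.5271·0.0000 + 0.4729·24.3272] = 10.8347
Node 0 (S = 65): V_0 = e^(−0.06)·[0.5271·0.0000 + 0.4729·10.8347] = 4.8254

$4.83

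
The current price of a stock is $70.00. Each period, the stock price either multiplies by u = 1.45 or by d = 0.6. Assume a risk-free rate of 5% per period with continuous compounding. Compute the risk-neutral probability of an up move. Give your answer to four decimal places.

Risk-neutral probability p = (e^0.05 − 0.6)/(1.45 − 0.6) = 0.4513/0.8500 = 0.5309

p = 0.5309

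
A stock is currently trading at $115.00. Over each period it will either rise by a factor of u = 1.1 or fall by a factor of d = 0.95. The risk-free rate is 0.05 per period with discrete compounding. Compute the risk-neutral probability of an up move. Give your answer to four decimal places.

p = 0.6667

Risk-neutral probability p = (1 + 0.05 − 0.95)/(1.1 − 0.95) = 0.1000/0.1500 = 0.6667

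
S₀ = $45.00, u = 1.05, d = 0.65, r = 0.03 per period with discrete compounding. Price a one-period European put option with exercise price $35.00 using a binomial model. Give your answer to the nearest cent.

$0.28

Risk-neutral probability p = (1 + 0.03 − 0.65)/(1.05 − 0.65) = 0.3800/0.4000 = 0.9500
Terminal stock prices: S_u = 47.25, S_d = 29.25
Terminal payoffs (K − S): max(-12.25, 0) = 0, max(5.75, 0) = 5.75
Node 0 (S = 45): V_0 = 1/1.03·[0.9500·0.0000 + 0.0500·5.7500] = 0.2791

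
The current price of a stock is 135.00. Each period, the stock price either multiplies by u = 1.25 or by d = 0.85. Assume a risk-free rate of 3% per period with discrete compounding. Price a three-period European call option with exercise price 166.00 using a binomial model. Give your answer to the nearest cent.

12.21

Risk-neutral probability p = (1 + 0.03 − 0.85)/(1.25 − 0.85) = 0.1800/0.4000 = 0.4500
Terminal stock prices: S_uuu = 263.7, S_uud = 179.3, S_udd = 121.9, S_ddd = 82.91
Terminal payoffs (S − K): max(97.67, 0) = 97.67, max(13.3, 0) = 13.3, max(-44.08, 0) = 0, max(-83.09, 0) = 0
Node uu (S = 210.9): V_uu = 1/1.03·[0.4500·97.6719 + 0.5500·13.2969] = 49.7725
Node ud (S = 143.4): V_ud = 1/1.03·[0.4500·13.2969 + 0.5500·0.0000] = 5.8093
Node dd (S = 97.54): V_dd = 1/1.03·[0.4500·0.0000 + 0.5500·0.0000] = 0.0000
Node u (S = 168.8): V_u = 1/1.03·[0.4500·49.7725 + 0.5500·5.8093] = 24.8473
Node d (S = 114.8): V_d = 1/1.03·[0.4500·5.8093 + 0.5500·0.0000] = 2.5380
Node 0 (S = 135): V_0 = 1/1.03·[0.4500·24.8473 + 0.5500·2.5380] = 12.2109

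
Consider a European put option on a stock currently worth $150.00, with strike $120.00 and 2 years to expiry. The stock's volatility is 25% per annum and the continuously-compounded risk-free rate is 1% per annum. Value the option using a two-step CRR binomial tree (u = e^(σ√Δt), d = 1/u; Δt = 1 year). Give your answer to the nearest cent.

$8.37

CRR parameters: u = e^(σ√Δt) = e^(0.25·√1) = 1.2840, d = 1/u = 0.7788
Per-period rate: rΔt = 0.01·1 = 0.01, so R = e^0.01 = 1.0101
Risk-neutral probability p = (e^0.01 − 0.7788)/(1.2840 − 0.7788) = 0.2312/0.5052 = 0.4577
Terminal stock prices: S_uu = 247.3, S_ud = 150, S_dd = 90.98
Terminal payoffs (K − S): max(-127.3, 0) = 0, max(-30, 0) = 0, max(29.02, 0) = 29.02
Node u (S = 192.6): V_u = e^(−0.01)·[0.4577·0.0000 + 0.5423·0.0000] = 0.0000
Node d (S = 116.8): V_d = e^(−0.01)·[0.4577·0.0000 + 0.5423·29.0204] = 15.5807
Node 0 (S = 150): V_0 = e^(−0.01)·[0.4577·0.0000 + 0.5423·15.5807] = 8.3651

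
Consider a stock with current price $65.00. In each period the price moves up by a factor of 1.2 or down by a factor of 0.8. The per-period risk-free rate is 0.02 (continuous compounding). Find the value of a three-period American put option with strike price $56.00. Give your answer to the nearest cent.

Risk-neutral probability p = (e^0.02 − 0.8)/(1.2 − 0.8) = 0.2202/0.4000 = 0.5505
Terminal stock prices: S_uuu = 112.3, S_uud = 74.88, S_udd = 49.92, S_ddd = 33.28
Terminal payoffs (K − S): max(-56.32, 0) = 0, max(-18.88, 0) = 0, max(6.08, 0) = 6.08, max(22.72, 0) = 22.72
Node uu (S = 93.6): continuation = e^(−0.02)·[0.5505·0.0000 + 0.4495·0.0000] = 0.0000; exercise value = 0.0000 ≤ continuation, so V_uu = 0.0000
Node ud (S = 62.4): continuation = e^(−0.02)·[0.5505·0.0000 + 0.4495·6.0800] = 2.6788; exercise value = 0.0000 ≤ continuation, so V_ud = 2.6788
Node dd (S = 41.6): continuation = e^(−0.02)·[0.5505·6.0800 + 0.4495·22.7200] = 13.2911; exercise value = 14.4000 > continuation, so V_dd = 14.4000 (exercise)
Node u (S = 78): continuation = e^(−0.02)·[0.5505·0.0000 + 0.4495·2.6788] = 1.1803; exercise value = 0.0000 ≤ continuation, so V_u = 1.1803
Node d (S = 52): continuation = e^(−0.02)·[0.5505·2.6788 + 0.4495·14.4000] = 7.7901; exercise value = 4.0000 ≤ continuation, so V_d = 7.7901
Node 0 (S = 65): continuation = e^(−0.02)·[0.5505·1.1803 + 0.4495·7.7901] = 4.0692; exercise value = 0.0000 ≤ continuation, so V_0 = 4.0692

$4.07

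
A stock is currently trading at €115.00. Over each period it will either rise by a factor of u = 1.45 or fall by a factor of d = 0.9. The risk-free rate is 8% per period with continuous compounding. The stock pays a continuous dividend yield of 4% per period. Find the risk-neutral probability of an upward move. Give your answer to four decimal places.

p = 0.2560

Per-period risk-free factor R = e^0.08 = 1.0833; dividend-adjusted growth = e^(0.08−0.04) = 1.0408.
Risk-neutral probability p = (1.0408 − 0.9)/(1.45 − 0.9) = 0.1408/0.5500 = 0.2560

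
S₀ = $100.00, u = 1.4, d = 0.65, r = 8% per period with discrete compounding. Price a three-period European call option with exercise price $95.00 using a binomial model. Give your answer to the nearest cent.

Risk-neutral probability p = (1 + 0.08 − 0.65)/(1.4 − 0.65) = 0.4300/0.7500 = 0.5733
Terminal stock prices: S_uuu = 274.4, S_uud = 127.4, S_udd = 59.15, S_ddd = 27.46
Terminal payoffs (S − K): max(179.4, 0) = 179.4, max(32.4, 0) = 32.4, max(-35.85, 0) = 0, max(-67.54, 0) = 0
Node uu (S = 196): V_uu = 1/1.08·[0.5733·179.4000 + 0.4267·32.4000] = 108.0370
Node ud (S = 91): V_ud = 1/1.08·[0.5733·32.4000 + 0.4267·0.0000] = 17.2000
Node dd (S = 42.25): V_dd = 1/1.08·[0.5733·0.0000 + 0.4267·0.0000] = 0.0000
Node u (S = 140): V_u = 1/1.08·[0.5733·108.0370 + 0.4267·17.2000] = 64.1481
Node d (S = 65): V_d = 1/1.08·[0.5733·17.2000 + 0.4267·0.0000] = 9.1309
Node 0 (S = 100): V_0 = 1/1.08·[0.5733·64.1481 + 0.4267·9.1309] = 37.6612

$37.66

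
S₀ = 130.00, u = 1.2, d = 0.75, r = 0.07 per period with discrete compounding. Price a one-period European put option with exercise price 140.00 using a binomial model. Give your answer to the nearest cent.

11.47

Risk-neutral probability p = (1 + 0.07 − 0.75)/(1.2 − 0.75) = 0.3200/0.4500 = 0.7111
Terminal stock prices: S_u = 156, S_d = 97.5
Terminal payoffs (K − S): max(-16, 0) = 0, max(42.5, 0) = 42.5
Node 0 (S = 130): V_0 = 1/1.07·[0.7111·0.0000 + 0.2889·42.5000] = 11.4746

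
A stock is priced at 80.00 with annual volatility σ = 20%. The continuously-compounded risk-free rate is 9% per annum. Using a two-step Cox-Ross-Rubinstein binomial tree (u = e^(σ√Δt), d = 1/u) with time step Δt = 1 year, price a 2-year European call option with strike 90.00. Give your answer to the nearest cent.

CRR parameters: u = e^(σ√Δt) = e^(0.2·√1) = 1.2214, d = 1/u = 0.8187
Per-period rate: rΔt = 0.09·1 = 0.09, so R = e^0.09 = 1.0942
Risk-neutral probability p = (e^0.09 − 0.8187)/(1.2214 − 0.8187) = 0.2754/0.4027 = 0.6840
Terminal stock prices: S_uu = 119.3, S_ud = 80, S_dd = 53.63
Terminal payoffs (S − K): max(29.35, 0) = 29.35, max(-10, 0) = 0, max(-36.37, 0) = 0
Node u (S = 97.71): V_u = e^(−0.09)·[0.6840·29.3460 + 0.3160·0.0000] = 18.3461
Node d (S = 65.5): V_d = e^(−0.09)·[0.6840·0.0000 + 0.3160·0.0000] = 0.0000
Node 0 (S = 80): V_0 = e^(−0.09)·[0.6840·18.3461 + 0.3160·0.0000] = 11.4693

11.47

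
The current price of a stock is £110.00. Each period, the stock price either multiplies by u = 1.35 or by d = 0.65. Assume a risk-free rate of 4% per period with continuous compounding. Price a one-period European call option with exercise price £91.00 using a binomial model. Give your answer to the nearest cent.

£30.84

Risk-neutral probability p = (e^0.04 − 0.65)/(1.35 − 0.65) = 0.3908/0.7000 = 0.5583
Terminal stock prices: S_u = 148.5, S_d = 71.5
Terminal payoffs (S − K): max(57.5, 0) = 57.5, max(-19.5, 0) = 0
Node 0 (S = 110): V_0 = e^(−0.04)·[0.5583·57.5000 + 0.4417·0.0000] = 30.8436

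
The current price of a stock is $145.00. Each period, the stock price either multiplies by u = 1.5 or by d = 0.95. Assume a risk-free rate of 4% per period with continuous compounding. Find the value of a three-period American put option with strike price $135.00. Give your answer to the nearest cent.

Risk-neutral probability p = (e^0.04 − 0.95)/(1.5 − 0.95) = 0.0908/0.5500 = 0.1651
Terminal stock prices: S_uuu = 489.4, S_uud = 309.9, S_udd = 196.3, S_ddd = 124.3
Terminal payoffs (K − S): max(-354.4, 0) = 0, max(-174.9, 0) = 0, max(-61.29, 0) = 0, max(10.68, 0) = 10.68
Node uu (S = 326.2): continuation = e^(−0.04)·[0.1651·0.0000 + 0.8349·0.0000] = 0.0000; exercise value = 0.0000 ≤ continuation, so V_uu = 0.0000
Node ud (S = 206.6): continuation = e^(−0.04)·[0.1651·0.0000 + 0.8349·0.0000] = 0.0000; exercise value = 0.0000 ≤ continuation, so V_ud = 0.0000
Node dd (S = 130.9): continuation = e^(−0.04)·[0.1651·0.0000 + 0.8349·10.6806] = 8.5675; exercise value = 4.1375 ≤ continuation, so V_dd = 8.5675
Node u (S = 217.5): continuation = e^(−0.04)·[0.1651·0.0000 + 0.8349·0.0000] = 0.0000; exercise value = 0.0000 ≤ continuation, so V_u = 0.0000
Node d (S = 137.8): continuation = e^(−0.04)·[0.1651·0.0000 + 0.8349·8.5675] = 6.8724; exercise value = 0.0000 ≤ continuation, so V_d = 6.8724
Node 0 (S = 145): continuation = e^(−0.04)·[0.1651·0.0000 + 0.8349·6.8724] = 5.5128; exercise value = 0.0000 ≤ continuation, so V_0 = 5.5128

$5.51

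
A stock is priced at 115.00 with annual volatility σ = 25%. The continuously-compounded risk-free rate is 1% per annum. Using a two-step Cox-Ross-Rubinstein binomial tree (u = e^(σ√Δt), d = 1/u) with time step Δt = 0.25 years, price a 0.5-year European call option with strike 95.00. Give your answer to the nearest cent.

21.94

CRR parameters: u = e^(σ√Δt) = e^(0.25·√0.25) = 1.1331, d = 1/u = 0.8825
Per-period rate: rΔt = 0.01·0.25 = 0.0025, so R = e^0.0025 = 1.0025
Risk-neutral probability p = (e^0.0025 − 0.8825)/(1.1331 − 0.8825) = 0.1200/0.2507 = 0.4788
Terminal stock prices: S_uu = 147.7, S_ud = 115, S_dd = 89.56
Terminal payoffs (S − K): max(52.66, 0) = 52.66, max(20, 0) = 20, max(-5.438, 0) = 0
Node u (S = 130.3): V_u = e^(−0.0025)·[0.4788·52.6629 + 0.5212·20.0000] = 35.5493
Node d (S = 101.5): V_d = e^(−0.0025)·[0.4788·20.0000 + 0.5212·0.0000] = 9.5516
Node 0 (S = 115): V_0 = e^(−0.0025)·[0.4788·35.5493 + 0.5212·9.5516] = 21.9438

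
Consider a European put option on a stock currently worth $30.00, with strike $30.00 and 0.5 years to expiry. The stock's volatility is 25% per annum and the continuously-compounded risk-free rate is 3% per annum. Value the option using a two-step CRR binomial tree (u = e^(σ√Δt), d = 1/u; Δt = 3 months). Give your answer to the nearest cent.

$1.64

CRR parameters: u = e^(σ√Δt) = e^(0.25·√0.25) = 1.1331, d = 1/u = 0.8825
Per-period rate: rΔt = 0.03·0.25 = 0.0075, so R = e^0.0075 = 1.0075
Risk-neutral probability p = (e^0.0075 − 0.8825)/(1.1331 − 0.8825) = 0.1250/0.2507 = 0.4988
Terminal stock prices: S_uu = 38.52, S_ud = 30, S_dd = 23.36
Terminal payoffs (K − S): max(-8.521, 0) = 0, max(0, 0) = 0, max(6.636, 0) = 6.636
Node u (S = 33.99): V_u = e^(−0.0075)·[0.4988·0.0000 + 0.5012·0.0000] = 0.0000
Node d (S = 26.47): V_d = e^(−0.0075)·[0.4988·0.0000 + 0.5012·6.6360] = 3.3009
Node 0 (S = 30): V_0 = e^(−0.0075)·[0.4988·0.0000 + 0.5012·3.3009] = 1.6420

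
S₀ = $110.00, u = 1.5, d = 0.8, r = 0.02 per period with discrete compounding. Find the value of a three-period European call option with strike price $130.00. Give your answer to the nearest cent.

$20.08

Risk-neutral probability p = (1 + 0.02 − 0.8)/(1.5 − 0.8) = 0.2200/0.7000 = 0.3143
Terminal stock prices: S_uuu = 371.2, S_uud = 198, S_udd = 105.6, S_ddd = 56.32
Terminal payoffs (S − K): max(241.2, 0) = 241.2, max(68, 0) = 68, max(-24.4, 0) = 0, max(-73.68, 0) = 0
Node uu (S = 247.5): V_uu = 1/1.02·[0.3143·241.2500 + 0.6857·68.0000] = 120.0490
Node ud (S = 132): V_ud = 1/1.02·[0.3143·68.0000 + 0.6857·0.0000] = 20.9524
Node dd (S = 70.4): V_dd = 1/1.02·[0.3143·0.0000 + 0.6857·0.0000] = 0.0000
Node u (S = 165): V_u = 1/1.02·[0.3143·120.0490 + 0.6857·20.9524] = 51.0755
Node d (S = 88): V_d = 1/1.02·[0.3143·20.9524 + 0.6857·0.0000] = 6.4559
Node 0 (S = 110): V_0 = 1/1.02·[0.3143·51.0755 + 0.6857·6.4559] = 20.0777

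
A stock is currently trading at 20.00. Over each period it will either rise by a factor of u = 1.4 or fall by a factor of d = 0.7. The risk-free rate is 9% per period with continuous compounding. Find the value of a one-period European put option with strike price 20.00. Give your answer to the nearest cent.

2.40

Risk-neutral probability p = (e^0.09 − 0.7)/(1.4 − 0.7) = 0.3942/0.7000 = 0.5631
Terminal stock prices: S_u = 28, S_d = 14
Terminal payoffs (K − S): max(-8, 0) = 0, max(6, 0) = 6
Node 0 (S = 20): V_0 = e^(−0.09)·[0.5631·0.0000 + 0.4369·6.0000] = 2.3957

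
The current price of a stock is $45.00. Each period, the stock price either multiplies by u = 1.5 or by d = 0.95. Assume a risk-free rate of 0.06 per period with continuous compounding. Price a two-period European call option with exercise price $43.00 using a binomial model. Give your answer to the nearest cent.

Risk-neutral probability p = (e^0.06 − 0.95)/(1.5 − 0.95) = 0.1118/0.5500 = 0.2033
Terminal stock prices: S_uu = 101.2, S_ud = 64.12, S_dd = 40.61
Terminal payoffs (S − K): max(58.25, 0) = 58.25, max(21.12, 0) = 21.12, max(-2.388, 0) = 0
Node u (S = 67.5): V_u = e^(−0.06)·[0.2033·58.2500 + 0.7967·21.1250] = 27.0041
Node d (S = 42.75): V_d = e^(−0.06)·[0.2033·21.1250 + 0.7967·0.0000] = 4.0454
Node 0 (S = 45): V_0 = e^(−0.06)·[0.2033·27.0041 + 0.7967·4.0454] = 8.2063

$8.21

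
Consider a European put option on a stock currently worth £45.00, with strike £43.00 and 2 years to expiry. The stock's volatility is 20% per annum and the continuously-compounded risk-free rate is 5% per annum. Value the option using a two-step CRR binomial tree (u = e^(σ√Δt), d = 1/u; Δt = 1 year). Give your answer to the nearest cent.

£2.07

CRR parameters: u = e^(σ√Δt) = e^(0.2·√1) = 1.2214, d = 1/u = 0.8187
Per-period rate: rΔt = 0.05·1 = 0.05, so R = e^0.05 = 1.0513
Risk-neutral probability p = (e^0.05 − 0.8187)/(1.2214 − 0.8187) = 0.2325/0.4027 = 0.5775
Terminal stock prices: S_uu = 67.13, S_ud = 45, S_dd = 30.16
Terminal payoffs (K − S): max(-24.13, 0) = 0, max(-2, 0) = 0, max(12.84, 0) = 12.84
Node u (S = 54.96): V_u = e^(−0.05)·[0.5775·0.0000 + 0.4225·0.0000] = 0.0000
Node d (S = 36.84): V_d = e^(−0.05)·[0.5775·0.0000 + 0.4225·12.8356] = 5.1586
Node 0 (S = 45): V_0 = e^(−0.05)·[0.5775·0.0000 + 0.4225·5.1586] = 2.0733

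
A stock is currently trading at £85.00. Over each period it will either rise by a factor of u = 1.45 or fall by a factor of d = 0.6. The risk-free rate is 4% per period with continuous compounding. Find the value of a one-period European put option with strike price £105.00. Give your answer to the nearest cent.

Risk-neutral probability p = (e^0.04 − 0.6)/(1.45 − 0.6) = 0.4408/0.8500 = 0.5186
Terminal stock prices: S_u = 123.2, S_d = 51
Terminal payoffs (K − S): max(-18.25, 0) = 0, max(54, 0) = 54
Node 0 (S = 85): V_0 = e^(−0.04)·[0.5186·0.0000 + 0.4814·54.0000] = 24.9763

£24.98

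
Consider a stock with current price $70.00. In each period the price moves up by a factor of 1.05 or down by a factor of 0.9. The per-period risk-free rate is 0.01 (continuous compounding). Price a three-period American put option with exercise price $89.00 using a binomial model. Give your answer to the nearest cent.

Risk-neutral probability p = (e^0.01 − 0.9)/(1.05 − 0.9) = 0.1101/0.1500 = 0.7337
Terminal stock prices: S_uuu = 81.03, S_uud = 69.46, S_udd = 59.54, S_ddd = 51.03
Terminal payoffs (K − S): max(7.966, 0) = 7.966, max(19.54, 0) = 19.54, max(29.46, 0) = 29.46, max(37.97, 0) = 37.97
Node uu (S = 77.17): continuation = e^(−0.01)·[0.7337·7.9662 + 0.2663·19.5425] = 10.9394; exercise value = 11.8250 > continuation, so V_uu = 11.8250 (exercise)
Node ud (S = 66.15): continuation = e^(−0.01)·[0.7337·19.5425 + 0.2663·29.4650] = 21.9644; exercise value = 22.8500 > continuation, so V_ud = 22.8500 (exercise)
Node dd (S = 56.7): continuation = e^(−0.01)·[0.7337·29.4650 + 0.2663·37.9700] = 31.4144; exercise value = 32.3000 > continuation, so V_dd = 32.3000 (exercise)
Node u (S = 73.5): continuation = e^(−0.01)·[0.7337·11.8250 + 0.2663·22.8500] = 14.6144; exercise value = 15.5000 > continuation, so V_u = 15.5000 (exercise)
Node d (S = 63): continuation = e^(−0.01)·[0.7337·22.8500 + 0.2663·32.3000] = 25.1144; exercise value = 26.0000 > continuation, so V_d = 26.0000 (exercise)
Node 0 (S = 70): continuation = e^(−0.01)·[0.7337·15.5000 + 0.2663·26.0000] = 18.1144; exercise value = 19.0000 > continuation, so V_0 = 19.0000 (exercise)

$19.00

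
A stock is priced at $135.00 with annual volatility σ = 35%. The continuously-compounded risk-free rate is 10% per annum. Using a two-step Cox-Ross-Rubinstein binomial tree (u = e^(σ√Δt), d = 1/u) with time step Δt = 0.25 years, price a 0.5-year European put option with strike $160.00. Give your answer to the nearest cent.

CRR parameters: u = e^(σ√Δt) = e^(0.35·√0.25) = 1.1912, d = 1/u = 0.8395
Per-period rate: rΔt = 0.1·0.25 = 0.025, so R = e^0.025 = 1.0253
Risk-neutral probability p = (e^0.025 − 0.8395)/(1.1912 − 0.8395) = 0.1859/0.3518 = 0.5283
Terminal stock prices: S_uu = 191.6, S_ud = 135, S_dd = 95.13
Terminal payoffs (K − S): max(-31.57, 0) = 0, max(25, 0) = 25, max(64.87, 0) = 64.87
Node u (S = 160.8): V_u = e^(−0.025)·[0.5283·0.0000 + 0.4717·25.0000] = 11.5008
Node d (S = 113.3): V_d = e^(−0.025)·[0.5283·25.0000 + 0.4717·64.8671] = 42.7229
Node 0 (S = 135): V_0 = e^(−0.025)·[0.5283·11.5008 + 0.4717·42.7229] = 25.5800

$25.58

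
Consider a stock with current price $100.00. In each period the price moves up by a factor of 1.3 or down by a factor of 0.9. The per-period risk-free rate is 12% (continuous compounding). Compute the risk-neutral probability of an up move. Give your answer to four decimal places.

p = 0.5687

Risk-neutral probability p = (e^0.12 − 0.9)/(1.3 − 0.9) = 0.2275/0.4000 = 0.5687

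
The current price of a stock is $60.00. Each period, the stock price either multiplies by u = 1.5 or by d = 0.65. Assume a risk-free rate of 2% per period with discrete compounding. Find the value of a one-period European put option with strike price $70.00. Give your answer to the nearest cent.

Risk-neutral probability p = (1 + 0.02 − 0.65)/(1.5 − 0.65) = 0.3700/0.8500 = 0.4353
Terminal stock prices: S_u = 90, S_d = 39
Terminal payoffs (K − S): max(-20, 0) = 0, max(31, 0) = 31
Node 0 (S = 60): V_0 = 1/1.02·[0.4353·0.0000 + 0.5647·31.0000] = 17.1626

$17.16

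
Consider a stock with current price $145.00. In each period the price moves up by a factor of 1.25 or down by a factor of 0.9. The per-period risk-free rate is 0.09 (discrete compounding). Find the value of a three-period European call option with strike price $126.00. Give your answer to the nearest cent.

$49.20

Risk-neutral probability p = (1 + 0.09 − 0.9)/(1.25 − 0.9) = 0.1900/0.3500 = 0.5429
Terminal stock prices: S_uuu = 283.2, S_uud = 203.9, S_udd = 146.8, S_ddd = 105.7
Terminal payoffs (S − K): max(157.2, 0) = 157.2, max(77.91, 0) = 77.91, max(20.81, 0) = 20.81, max(-20.29, 0) = 0
Node uu (S = 226.6): V_uu = 1/1.09·[0.5429·157.2031 + 0.4571·77.9062] = 110.9662
Node ud (S = 163.1): V_ud = 1/1.09·[0.5429·77.9062 + 0.4571·20.8125] = 47.5287
Node dd (S = 117.5): V_dd = 1/1.09·[0.5429·20.8125 + 0.4571·0.0000] = 10.3653
Node u (S = 181.2): V_u = 1/1.09·[0.5429·110.9662 + 0.4571·47.5287] = 75.1983
Node d (S = 130.5): V_d = 1/1.09·[0.5429·47.5287 + 0.4571·10.3653] = 28.0181
Node 0 (S = 145): V_0 = 1/1.09·[0.5429·75.1983 + 0.4571·28.0181] = 49.2020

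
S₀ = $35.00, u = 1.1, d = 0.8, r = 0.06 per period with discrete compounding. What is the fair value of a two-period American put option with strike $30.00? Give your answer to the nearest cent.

Risk-neutral probability p = (1 + 0.06 − 0.8)/(1.1 − 0.8) = 0.2600/0.3000 = 0.8667
Terminal stock prices: S_uu = 42.35, S_ud = 30.8, S_dd = 22.4
Terminal payoffs (K − S): max(-12.35, 0) = 0, max(-0.8, 0) = 0, max(7.6, 0) = 7.6
Node u (S = 38.5): continuation = 1/1.06·[0.8667·0.0000 + 0.1333·0.0000] = 0.0000; exercise value = 0.0000 ≤ continuation, so V_u = 0.0000
Node d (S = 28): continuation = 1/1.06·[0.8667·0.0000 + 0.1333·7.6000] = 0.9560; exercise value = 2.0000 > continuation, so V_d = 2.0000 (exercise)
Node 0 (S = 35): continuation = 1/1.06·[0.8667·0.0000 + 0.1333·2.0000] = 0.2516; exercise value = 0.0000 ≤ continuation, so V_0 = 0.2516

$0.25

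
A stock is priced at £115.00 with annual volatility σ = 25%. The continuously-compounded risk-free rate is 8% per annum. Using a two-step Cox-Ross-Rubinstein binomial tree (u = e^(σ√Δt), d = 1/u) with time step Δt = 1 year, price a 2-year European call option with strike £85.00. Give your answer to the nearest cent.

CRR parameters: u = e^(σ√Δt) = e^(0.25·√1) = 1.2840, d = 1/u = 0.7788
Per-period rate: rΔt = 0.08·1 = 0.08, so R = e^0.08 = 1.0833
Risk-neutral probability p = (e^0.08 − 0.7788)/(1.2840 − 0.7788) = 0.3045/0.5052 = 0.6027
Terminal stock prices: S_uu = 189.6, S_ud = 115, S_dd = 69.75
Terminal payoffs (S − K): max(104.6, 0) = 104.6, max(30, 0) = 30, max(-15.25, 0) = 0
Node u (S = 147.7): V_u = e^(−0.08)·[0.6027·104.6029 + 0.3973·30.0000] = 69.1980
Node d (S = 89.56): V_d = e^(−0.08)·[0.6027·30.0000 + 0.3973·0.0000] = 16.6902
Node 0 (S = 115): V_0 = e^(−0.08)·[0.6027·69.1980 + 0.3973·16.6902] = 44.6192

£44.62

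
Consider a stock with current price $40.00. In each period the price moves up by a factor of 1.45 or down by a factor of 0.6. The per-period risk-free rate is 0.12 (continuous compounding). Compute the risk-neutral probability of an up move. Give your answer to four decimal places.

Risk-neutral probability p = (e^0.12 − 0.6)/(1.45 − 0.6) = 0.5275/0.8500 = 0.6206

p = 0.6206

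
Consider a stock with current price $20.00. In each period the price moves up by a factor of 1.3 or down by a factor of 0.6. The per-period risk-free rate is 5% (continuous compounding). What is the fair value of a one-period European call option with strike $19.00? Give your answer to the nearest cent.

$4.29

Risk-neutral probability p = (e^0.05 − 0.6)/(1.3 − 0.6) = 0.4513/0.7000 = 0.6447
Terminal stock prices: S_u = 26, S_d = 12
Terminal payoffs (S − K): max(7, 0) = 7, max(-7, 0) = 0
Node 0 (S = 20): V_0 = e^(−0.05)·[0.6447·7.0000 + 0.3553·0.0000] = 4.2926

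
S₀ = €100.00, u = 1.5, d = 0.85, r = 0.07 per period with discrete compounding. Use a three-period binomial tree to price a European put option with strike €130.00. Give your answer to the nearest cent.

Risk-neutral probability p = (1 + 0.07 − 0.85)/(1.5 − 0.85) = 0.2200/0.6500 = 0.3385
Terminal stock prices: S_uuu = 337.5, S_uud = 191.2, S_udd = 108.4, S_ddd = 61.41
Terminal payoffs (K − S): max(-207.5, 0) = 0, max(-61.25, 0) = 0, max(21.63, 0) = 21.63, max(68.59, 0) = 68.59
Node uu (S = 225): V_uu = 1/1.07·[0.3385·0.0000 + 0.6615·0.0000] = 0.0000
Node ud (S = 127.5): V_ud = 1/1.07·[0.3385·0.0000 + 0.6615·21.6250] = 13.3699
Node dd (S = 72.25): V_dd = 1/1.07·[0.3385·21.6250 + 0.6615·68.5875] = 49.2453
Node u (S = 150): V_u = 1/1.07·[0.3385·0.0000 + 0.6615·13.3699] = 8.2661
Node d (S = 85): V_d = 1/1.07·[0.3385·13.3699 + 0.6615·49.2453] = 34.6756
Node 0 (S = 100): V_0 = 1/1.07·[0.3385·8.2661 + 0.6615·34.6756] = 24.0532

€24.05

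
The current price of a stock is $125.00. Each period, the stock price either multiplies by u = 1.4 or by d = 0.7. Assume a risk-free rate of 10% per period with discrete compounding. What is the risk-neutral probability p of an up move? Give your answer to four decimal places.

p = 0.5714

Risk-neutral probability p = (1 + 0.1 − 0.7)/(1.4 − 0.7) = 0.4000/0.7000 = 0.5714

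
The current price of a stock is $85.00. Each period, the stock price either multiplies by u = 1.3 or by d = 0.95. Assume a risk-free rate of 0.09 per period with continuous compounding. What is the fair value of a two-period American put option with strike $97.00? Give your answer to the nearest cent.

$12.00

Risk-neutral probability p = (e^0.09 − 0.95)/(1.3 − 0.95) = 0.1442/0.3500 = 0.4119
Terminal stock prices: S_uu = 143.7, S_ud = 105, S_dd = 76.71
Terminal payoffs (K − S): max(-46.65, 0) = 0, max(-7.975, 0) = 0, max(20.29, 0) = 20.29
Node u (S = 110.5): continuation = e^(−0.09)·[0.4119·0.0000 + 0.5881·0.0000] = 0.0000; exercise value = 0.0000 ≤ continuation, so V_u = 0.0000
Node d (S = 80.75): continuation = e^(−0.09)·[0.4119·0.0000 + 0.5881·20.2875] = 10.9037; exercise value = 16.2500 > continuation, so V_d = 16.2500 (exercise)
Node 0 (S = 85): continuation = e^(−0.09)·[0.4119·0.0000 + 0.5881·16.2500] = 8.7337; exercise value = 12.0000 > continuation, so V_0 = 12.0000 (exercise)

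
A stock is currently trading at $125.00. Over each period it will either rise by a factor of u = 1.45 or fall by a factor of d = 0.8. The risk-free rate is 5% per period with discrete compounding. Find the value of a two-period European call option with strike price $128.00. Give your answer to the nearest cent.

Risk-neutral probability p = (1 + 0.05 − 0.8)/(1.45 − 0.8) = 0.2500/0.6500 = 0.3846
Terminal stock prices: S_uu = 262.8, S_ud = 145, S_dd = 80
Terminal payoffs (S − K): max(134.8, 0) = 134.8, max(17, 0) = 17, max(-48, 0) = 0
Node u (S = 181.2): V_u = 1/1.05·[0.3846·134.8125 + 0.6154·17.0000] = 59.3452
Node d (S = 100): V_d = 1/1.05·[0.3846·17.0000 + 0.6154·0.0000] = 6.2271
Node 0 (S = 125): V_0 = 1/1.05·[0.3846·59.3452 + 0.6154·6.2271] = 25.3878

$25.39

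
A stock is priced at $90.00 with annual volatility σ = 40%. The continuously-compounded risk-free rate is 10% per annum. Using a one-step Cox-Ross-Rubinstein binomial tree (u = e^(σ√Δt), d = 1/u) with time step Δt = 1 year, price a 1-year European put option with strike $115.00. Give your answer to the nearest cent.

CRR parameters: u = e^(σ√Δt) = e^(0.4·√1) = 1.4918, d = 1/u = 0.6703
Per-period rate: rΔt = 0.1·1 = 0.1, so R = e^0.1 = 1.1052
Risk-neutral probability p = (e^0.1 − 0.6703)/(1.4918 − 0.6703) = 0.4349/0.8215 = 0.5293
Terminal stock prices: S_u = 134.3, S_d = 60.33
Terminal payoffs (K − S): max(-19.26, 0) = 0, max(54.67, 0) = 54.67
Node 0 (S = 90): V_0 = e^(−0.1)·[0.5293·0.0000 + 0.4707·54.6712] = 23.2831

$23.28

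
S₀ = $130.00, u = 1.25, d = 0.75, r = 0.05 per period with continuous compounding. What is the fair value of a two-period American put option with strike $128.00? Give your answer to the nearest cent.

Risk-neutral probability p = (e^0.05 − 0.75)/(1.25 − 0.75) = 0.3013/0.5000 = 0.6025
Terminal stock prices: S_uu = 203.1, S_ud = 121.9, S_dd = 73.12
Terminal payoffs (K − S): max(-75.12, 0) = 0, max(6.125, 0) = 6.125, max(54.88, 0) = 54.88
Node u (S = 162.5): continuation = e^(−0.05)·[0.6025·0.0000 + 0.3975·6.1250] = 2.3157; exercise value = 0.0000 ≤ continuation, so V_u = 2.3157
Node d (S = 97.5): continuation = e^(−0.05)·[0.6025·6.1250 + 0.3975·54.8750] = 24.2574; exercise value = 30.5000 > continuation, so V_d = 30.5000 (exercise)
Node 0 (S = 130): continuation = e^(−0.05)·[0.6025·2.3157 + 0.3975·30.5000] = 12.8585; exercise value = 0.0000 ≤ continuation, so V_0 = 12.8585

$12.86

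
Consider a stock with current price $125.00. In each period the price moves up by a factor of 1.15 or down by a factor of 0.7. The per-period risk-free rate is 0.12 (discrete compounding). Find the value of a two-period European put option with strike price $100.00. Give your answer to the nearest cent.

$0.14

Risk-neutral probability p = (1 + 0.12 − 0.7)/(1.15 − 0.7) = 0.4200/0.4500 = 0.9333
Terminal stock prices: S_uu = 165.3, S_ud = 100.6, S_dd = 61.25
Terminal payoffs (K − S): max(-65.31, 0) = 0, max(-0.625, 0) = 0, max(38.75, 0) = 38.75
Node u (S = 143.8): V_u = 1/1.12·[0.9333·0.0000 + 0.0667·0.0000] = 0.0000
Node d (S = 87.5): V_d = 1/1.12·[0.9333·0.0000 + 0.0667·38.7500] = 2.3065
Node 0 (S = 125): V_0 = 1/1.12·[0.9333·0.0000 + 0.0667·2.3065] = 0.1373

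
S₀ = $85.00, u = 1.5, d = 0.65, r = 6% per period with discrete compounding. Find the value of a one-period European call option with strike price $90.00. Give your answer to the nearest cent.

$17.06

Risk-neutral probability p = (1 + 0.06 − 0.65)/(1.5 − 0.65) = 0.4100/0.8500 = 0.4824
Terminal stock prices: S_u = 127.5, S_d = 55.25
Terminal payoffs (S − K): max(37.5, 0) = 37.5, max(-34.75, 0) = 0
Node 0 (S = 85): V_0 = 1/1.06·[0.4824·37.5000 + 0.5176·0.0000] = 17.0644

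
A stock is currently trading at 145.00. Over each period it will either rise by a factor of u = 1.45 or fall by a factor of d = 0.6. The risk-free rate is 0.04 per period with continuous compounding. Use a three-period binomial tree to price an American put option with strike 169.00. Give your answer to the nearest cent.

47.87

Risk-neutral probability p = (e^0.04 − 0.6)/(1.45 − 0.6) = 0.4408/0.8500 = 0.5186
Terminal stock prices: S_uuu = 442.1, S_uud = 182.9, S_udd = 75.69, S_ddd = 31.32
Terminal payoffs (K − S): max(-273.1, 0) = 0, max(-13.92, 0) = 0, max(93.31, 0) = 93.31, max(137.7, 0) = 137.7
Node uu (S = 304.9): continuation = e^(−0.04)·[0.5186·0.0000 + 0.4814·0.0000] = 0.0000; exercise value = 0.0000 ≤ continuation, so V_uu = 0.0000
Node ud (S = 126.1): continuation = e^(−0.04)·[0.5186·0.0000 + 0.4814·93.3100] = 43.1580; exercise value = 42.8500 ≤ continuation, so V_ud = 43.1580
Node dd (S = 52.2): continuation = e^(−0.04)·[0.5186·93.3100 + 0.4814·137.6800] = 110.1734; exercise value = 116.8000 > continuation, so V_dd = 116.8000 (exercise)
Node u (S = 210.2): continuation = e^(−0.04)·[0.5186·0.0000 + 0.4814·43.1580] = 19.9616; exercise value = 0.0000 ≤ continuation, so V_u = 19.9616
Node d (S = 87): continuation = e^(−0.04)·[0.5186·43.1580 + 0.4814·116.8000] = 75.5269; exercise value = 82.0000 > continuation, so V_d = 82.0000 (exercise)
Node 0 (S = 145): continuation = e^(−0.04)·[0.5186·19.9616 + 0.4814·82.0000] = 47.8731; exercise value = 24.0000 ≤ continuation, so V_0 = 47.8731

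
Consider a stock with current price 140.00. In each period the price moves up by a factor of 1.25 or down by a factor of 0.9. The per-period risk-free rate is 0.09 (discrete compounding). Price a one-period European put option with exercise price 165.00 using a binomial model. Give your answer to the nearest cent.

Risk-neutral probability p = (1 + 0.09 − 0.9)/(1.25 − 0.9) = 0.1900/0.3500 = 0.5429
Terminal stock prices: S_u = 175, S_d = 126
Terminal payoffs (K − S): max(-10, 0) = 0, max(39, 0) = 39
Node 0 (S = 140): V_0 = 1/1.09·[0.5429·0.0000 + 0.4571·39.0000] = 16.3565

16.36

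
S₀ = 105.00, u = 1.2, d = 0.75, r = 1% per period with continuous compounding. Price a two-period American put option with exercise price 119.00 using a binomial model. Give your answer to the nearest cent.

Risk-neutral probability p = (e^0.01 − 0.75)/(1.2 − 0.75) = 0.2601/0.4500 = 0.5779
Terminal stock prices: S_uu = 151.2, S_ud = 94.5, S_dd = 59.06
Terminal payoffs (K − S): max(-32.2, 0) = 0, max(24.5, 0) = 24.5, max(59.94, 0) = 59.94
Node u (S = 126): continuation = e^(−0.01)·[0.5779·0.0000 + 0.4221·24.5000] = 10.2388; exercise value = 0.0000 ≤ continuation, so V_u = 10.2388
Node d (S = 78.75): continuation = e^(−0.01)·[0.5779·24.5000 + 0.4221·59.9375] = 39.0659; exercise value = 40.2500 > continuation, so V_d = 40.2500 (exercise)
Node 0 (S = 105): continuation = e^(−0.01)·[0.5779·10.2388 + 0.4221·40.2500] = 22.6789; exercise value = 14.0000 ≤ continuation, so V_0 = 22.6789

22.68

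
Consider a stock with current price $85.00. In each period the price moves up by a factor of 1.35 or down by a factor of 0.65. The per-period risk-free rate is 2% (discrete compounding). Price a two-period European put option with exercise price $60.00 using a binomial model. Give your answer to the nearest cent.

Risk-neutral probability p = (1 + 0.02 − 0.65)/(1.35 − 0.65) = 0.3700/0.7000 = 0.5286
Terminal stock prices: S_uu = 154.9, S_ud = 74.59, S_dd = 35.91
Terminal payoffs (K − S): max(-94.91, 0) = 0, max(-14.59, 0) = 0, max(24.09, 0) = 24.09
Node u (S = 114.8): V_u = 1/1.02·[0.5286·0.0000 + 0.4714·0.0000] = 0.0000
Node d (S = 55.25): V_d = 1/1.02·[0.5286·0.0000 + 0.4714·24.0875] = 11.1329
Node 0 (S = 85): V_0 = 1/1.02·[0.5286·0.0000 + 0.4714·11.1329] = 5.1454

$5.15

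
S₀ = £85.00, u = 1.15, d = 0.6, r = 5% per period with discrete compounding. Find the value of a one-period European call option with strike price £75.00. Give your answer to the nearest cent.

Risk-neutral probability p = (1 + 0.05 − 0.6)/(1.15 − 0.6) = 0.4500/0.5500 = 0.8182
Terminal stock prices: S_u = 97.75, S_d = 51
Terminal payoffs (S − K): max(22.75, 0) = 22.75, max(-24, 0) = 0
Node 0 (S = 85): V_0 = 1/1.05·[0.8182·22.7500 + 0.1818·0.0000] = 17.7273

£17.73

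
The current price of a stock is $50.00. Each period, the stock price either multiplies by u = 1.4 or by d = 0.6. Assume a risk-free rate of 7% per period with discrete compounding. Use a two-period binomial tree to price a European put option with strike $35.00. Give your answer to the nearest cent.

Risk-neutral probability p = (1 + 0.07 − 0.6)/(1.4 − 0.6) = 0.4700/0.8000 = 0.5875
Terminal stock prices: S_uu = 98, S_ud = 42, S_dd = 18
Terminal payoffs (K − S): max(-63, 0) = 0, max(-7, 0) = 0, max(17, 0) = 17
Node u (S = 70): V_u = 1/1.07·[0.5875·0.0000 + 0.4125·0.0000] = 0.0000
Node d (S = 30): V_d = 1/1.07·[0.5875·0.0000 + 0.4125·17.0000] = 6.5537
Node 0 (S = 50): V_0 = 1/1.07·[0.5875·0.0000 + 0.4125·6.5537] = 2.5266

$2.53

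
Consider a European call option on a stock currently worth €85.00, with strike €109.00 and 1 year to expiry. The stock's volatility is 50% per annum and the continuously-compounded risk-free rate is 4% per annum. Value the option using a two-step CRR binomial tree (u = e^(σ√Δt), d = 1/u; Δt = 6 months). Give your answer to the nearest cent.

CRR parameters: u = e^(σ√Δt) = e^(0.5·√0.5) = 1.4241, d = 1/u = 0.7022
Per-period rate: rΔt = 0.04·0.5 = 0.02, so R = e^0.02 = 1.0202
Risk-neutral probability p = (e^0.02 − 0.7022)/(1.4241 − 0.7022) = 0.3180/0.7219 = 0.4405
Terminal stock prices: S_uu = 172.4, S_ud = 85, S_dd = 41.91
Terminal payoffs (S − K): max(63.39, 0) = 63.39, max(-24, 0) = 0, max(-67.09, 0) = 0
Node u (S = 121.1): V_u = e^(−0.02)·[0.4405·63.3898 + 0.5595·0.0000] = 27.3705
Node d (S = 59.69): V_d = e^(−0.02)·[0.4405·0.0000 + 0.5595·0.0000] = 0.0000
Node 0 (S = 85): V_0 = e^(−0.02)·[0.4405·27.3705 + 0.5595·0.0000] = 11.8181

€11.82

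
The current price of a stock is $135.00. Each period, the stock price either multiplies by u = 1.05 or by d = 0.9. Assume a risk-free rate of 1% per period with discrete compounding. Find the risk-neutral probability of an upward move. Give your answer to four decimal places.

Risk-neutral probability p = (1 + 0.01 − 0.9)/(1.05 − 0.9) = 0.1100/0.1500 = 0.7333

p = 0.7333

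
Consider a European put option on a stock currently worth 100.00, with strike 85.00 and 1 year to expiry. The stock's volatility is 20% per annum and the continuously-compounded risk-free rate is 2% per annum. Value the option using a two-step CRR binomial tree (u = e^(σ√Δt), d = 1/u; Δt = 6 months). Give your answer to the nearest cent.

CRR parameters: u = e^(σ√Δt) = e^(0.2·√0.5) = 1.1519, d = 1/u = 0.8681
Per-period rate: rΔt = 0.02·0.5 = 0.01, so R = e^0.01 = 1.0101
Risk-neutral probability p = (e^0.01 − 0.8681)/(1.1519 − 0.8681) = 0.1419/0.2838 = 0.5001
Terminal stock prices: S_uu = 132.7, S_ud = 100, S_dd = 75.36
Terminal payoffs (K − S): max(-47.69, 0) = 0, max(-15, 0) = 0, max(9.636, 0) = 9.636
Node u (S = 115.2): V_u = e^(−0.01)·[0.5001·0.0000 + 0.4999·0.0000] = 0.0000
Node d (S = 86.81): V_d = e^(−0.01)·[0.5001·0.0000 + 0.4999·9.6362] = 4.7690
Node 0 (S = 100): V_0 = e^(−0.01)·[0.5001·0.0000 + 0.4999·4.7690] = 2.3602

2.36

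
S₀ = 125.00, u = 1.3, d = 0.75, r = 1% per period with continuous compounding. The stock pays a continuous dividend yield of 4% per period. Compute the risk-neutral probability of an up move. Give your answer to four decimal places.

Per-period risk-free factor R = e^0.01 = 1.0101; dividend-adjusted growth = e^(0.01−0.04) = 0.9704.
Risk-neutral probability p = (0.9704 − 0.75)/(1.3 − 0.75) = 0.2204/0.5500 = 0.4008

p = 0.4008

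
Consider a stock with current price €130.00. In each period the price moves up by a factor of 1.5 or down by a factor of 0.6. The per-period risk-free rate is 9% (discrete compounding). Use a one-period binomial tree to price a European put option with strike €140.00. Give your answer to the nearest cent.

Risk-neutral probability p = (1 + 0.09 − 0.6)/(1.5 − 0.6) = 0.4900/0.9000 = 0.5444
Terminal stock prices: S_u = 195, S_d = 78
Terminal payoffs (K − S): max(-55, 0) = 0, max(62, 0) = 62
Node 0 (S = 130): V_0 = 1/1.09·[0.5444·0.0000 + 0.4556·62.0000] = 25.9123

€25.91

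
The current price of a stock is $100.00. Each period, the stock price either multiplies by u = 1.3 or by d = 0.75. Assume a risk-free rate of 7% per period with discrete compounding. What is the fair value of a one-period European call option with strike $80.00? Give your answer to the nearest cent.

$27.19

Risk-neutral probability p = (1 + 0.07 − 0.75)/(1.3 − 0.75) = 0.3200/0.5500 = 0.5818
Terminal stock prices: S_u = 130, S_d = 75
Terminal payoffs (S − K): max(50, 0) = 50, max(-5, 0) = 0
Node 0 (S = 100): V_0 = 1/1.07·[0.5818·50.0000 + 0.4182·0.0000] = 27.1878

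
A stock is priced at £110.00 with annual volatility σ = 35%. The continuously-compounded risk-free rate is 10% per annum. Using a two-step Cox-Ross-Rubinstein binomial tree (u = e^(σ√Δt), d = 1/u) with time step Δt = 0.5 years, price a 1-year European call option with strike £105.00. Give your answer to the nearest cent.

CRR parameters: u = e^(σ√Δt) = e^(0.35·√0.5) = 1.2808, d = 1/u = 0.7808
Per-period rate: rΔt = 0.1·0.5 = 0.05, so R = e^0.05 = 1.0513
Risk-neutral probability p = (e^0.05 − 0.7808)/(1.2808 − 0.7808) = 0.2705/0.5000 = 0.5410
Terminal stock prices: S_uu = 180.5, S_ud = 110, S_dd = 67.05
Terminal payoffs (S − K): max(75.45, 0) = 75.45, max(5, 0) = 5, max(-37.95, 0) = 0
Node u (S = 140.9): V_u = e^(−0.05)·[0.5410·75.4502 + 0.4590·5.0000] = 41.0093
Node d (S = 85.88): V_d = e^(−0.05)·[0.5410·5.0000 + 0.4590·0.0000] = 2.5730
Node 0 (S = 110): V_0 = e^(−0.05)·[0.5410·41.0093 + 0.4590·2.5730] = 22.2265

£22.23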